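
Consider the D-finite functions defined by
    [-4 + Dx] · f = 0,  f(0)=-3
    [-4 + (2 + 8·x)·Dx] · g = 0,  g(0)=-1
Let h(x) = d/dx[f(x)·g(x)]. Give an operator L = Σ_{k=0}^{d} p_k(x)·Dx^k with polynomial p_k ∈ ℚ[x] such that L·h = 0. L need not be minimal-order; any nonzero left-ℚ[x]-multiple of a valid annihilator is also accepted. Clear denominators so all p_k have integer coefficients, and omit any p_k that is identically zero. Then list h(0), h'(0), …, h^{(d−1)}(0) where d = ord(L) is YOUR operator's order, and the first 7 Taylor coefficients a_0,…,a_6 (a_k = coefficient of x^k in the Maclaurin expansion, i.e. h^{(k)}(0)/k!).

f: a_k = -3, -12, -24, -32, -32, -128/5, -256/15, …
g: a_k = -1, -2, 2, -4, 10, -28, 84, …
f·g: L₀ = L_f ⊗_s L_g, ord ≤ 1·1.
h=h₀': d/dx-closure on L₀ ⇒ L.
L = (14 + 96·x + 128·x^2) + (-3 - 20·x - 32·x^2)·Dx  (order 1).
h: a_k = 18, 84, 204, 264, 428, -712/5, 8984/5, …
ICs: h(0) = 18.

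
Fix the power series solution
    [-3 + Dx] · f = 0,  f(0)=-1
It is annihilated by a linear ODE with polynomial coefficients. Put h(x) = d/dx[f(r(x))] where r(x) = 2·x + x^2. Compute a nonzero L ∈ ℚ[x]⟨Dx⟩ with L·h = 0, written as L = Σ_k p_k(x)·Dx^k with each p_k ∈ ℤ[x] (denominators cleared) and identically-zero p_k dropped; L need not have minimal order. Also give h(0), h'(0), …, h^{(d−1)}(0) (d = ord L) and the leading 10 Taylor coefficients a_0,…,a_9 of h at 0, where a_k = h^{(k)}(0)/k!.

f: a_k = -1, -3, -9/2, -9/2, -27/8, -81/40, -81/80, -243/560, -729/4480, -243/4480, …
L₀ from L_f via x↦r, Dx↦r'^{-1}Dx.
Derive L from L₀ (diff closure).
L = (7 + 12·x + 6·x^2) + (-1 - x)·Dx  (order 1).
h: a_k = -6, -42, -162, -450, -999, -9369/5, -15363/5, -157761/35, -24057/4, -1034613/140, …
ICs: h(0) = -6.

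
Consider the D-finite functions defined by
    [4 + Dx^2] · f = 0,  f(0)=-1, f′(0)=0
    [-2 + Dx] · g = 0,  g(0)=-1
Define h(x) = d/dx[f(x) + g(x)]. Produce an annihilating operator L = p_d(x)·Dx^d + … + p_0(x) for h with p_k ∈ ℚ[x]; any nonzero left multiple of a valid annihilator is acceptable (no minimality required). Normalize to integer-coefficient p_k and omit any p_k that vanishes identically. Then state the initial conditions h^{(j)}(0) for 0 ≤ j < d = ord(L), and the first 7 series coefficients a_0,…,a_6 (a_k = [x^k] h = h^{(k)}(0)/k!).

L = 8 - 4·Dx + 2·Dx^2 - Dx^3  (order 3).
h: a_k = -2, 0, -4, -16/3, -4/3, 0, -8/45, …
ICs: h(0) = -2, h′(0) = 0, h′′(0) = -8.

f: a_k = -1, 0, 2, 0, -2/3, 0, 4/45, …
g: a_k = -1, -2, -2, -4/3, -2/3, -4/15, -4/45, …
f+g: L₀ = lclm(L_f,L_g), ord ≤ 2+1.
Differentiate: ansatz ord ≤ ord L₀ ⇒ L.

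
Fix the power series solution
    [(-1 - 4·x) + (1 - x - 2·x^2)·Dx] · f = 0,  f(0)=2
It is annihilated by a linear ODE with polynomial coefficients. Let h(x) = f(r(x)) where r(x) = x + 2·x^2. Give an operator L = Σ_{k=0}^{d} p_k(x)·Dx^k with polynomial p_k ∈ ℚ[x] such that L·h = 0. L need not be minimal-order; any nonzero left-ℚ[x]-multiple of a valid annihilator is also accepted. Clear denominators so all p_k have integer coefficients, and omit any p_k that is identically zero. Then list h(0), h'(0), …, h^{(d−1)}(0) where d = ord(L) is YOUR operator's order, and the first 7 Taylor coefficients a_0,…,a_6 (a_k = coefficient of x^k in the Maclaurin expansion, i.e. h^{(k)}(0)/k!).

L = (1 + 8·x + 24·x^2 + 32·x^3) + (-1 + x + 4·x^2 + 8·x^3 + 8·x^4)·Dx  (order 1).
h: a_k = 2, 2, 10, 34, 106, 338, 1114, …
ICs: h(0) = 2.

f: a_k = 2, 2, 6, 10, 22, 42, 86, …
Substitute x→r, Dx→(1/r')Dx; clear ⇒ L₀.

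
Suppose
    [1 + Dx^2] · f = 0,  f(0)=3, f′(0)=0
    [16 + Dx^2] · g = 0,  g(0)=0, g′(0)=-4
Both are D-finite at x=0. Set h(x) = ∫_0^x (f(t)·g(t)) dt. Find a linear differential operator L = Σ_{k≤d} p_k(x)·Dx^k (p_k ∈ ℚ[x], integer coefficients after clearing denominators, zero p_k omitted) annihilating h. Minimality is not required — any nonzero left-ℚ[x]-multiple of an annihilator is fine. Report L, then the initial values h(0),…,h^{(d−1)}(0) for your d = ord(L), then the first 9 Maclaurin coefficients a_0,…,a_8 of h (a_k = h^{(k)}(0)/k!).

f: a_k = 3, 0, -3/2, 0, 1/8, 0, -1/240, 0, 1/13440, …
g: a_k = 0, -4, 0, 32/3, 0, -128/15, 0, 1024/315, 0, …
Sym-product of L_f,L_g gives L₀ (≤ ord 4).
∫: right-multiply L₀ by Dx.
L = 225·Dx + 34·Dx^3 + Dx^5  (order 5).
h: a_k = 0, 0, -6, 0, 19/2, 0, -421/60, 0, 10039/3360, …
ICs: h(0) = 0, h′(0) = 0, h′′(0) = -12, h′′′(0) = 0, h′′′′(0) = 228.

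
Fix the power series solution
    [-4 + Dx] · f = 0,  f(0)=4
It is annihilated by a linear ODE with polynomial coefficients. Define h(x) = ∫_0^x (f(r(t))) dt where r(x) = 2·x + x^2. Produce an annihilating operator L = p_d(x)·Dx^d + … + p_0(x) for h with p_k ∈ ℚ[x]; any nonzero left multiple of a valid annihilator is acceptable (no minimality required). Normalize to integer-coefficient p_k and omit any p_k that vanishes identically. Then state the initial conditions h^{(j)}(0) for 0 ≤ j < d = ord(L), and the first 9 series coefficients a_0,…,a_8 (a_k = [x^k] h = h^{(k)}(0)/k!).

f: a_k = 4, 16, 32, 128/3, 128/3, 512/15, 1024/45, 4096/315, 2048/315, …
Change of var in L_f (x↦r) gives L₀.
h=∫h₀ ⇒ L = L₀·Dx.
L = (-8 - 8·x)·Dx + Dx^2  (order 2).
h: a_k = 0, 4, 16, 48, 352/3, 736/3, 6784/15, 236416/315, 358528/315, …
ICs: h(0) = 0, h′(0) = 4.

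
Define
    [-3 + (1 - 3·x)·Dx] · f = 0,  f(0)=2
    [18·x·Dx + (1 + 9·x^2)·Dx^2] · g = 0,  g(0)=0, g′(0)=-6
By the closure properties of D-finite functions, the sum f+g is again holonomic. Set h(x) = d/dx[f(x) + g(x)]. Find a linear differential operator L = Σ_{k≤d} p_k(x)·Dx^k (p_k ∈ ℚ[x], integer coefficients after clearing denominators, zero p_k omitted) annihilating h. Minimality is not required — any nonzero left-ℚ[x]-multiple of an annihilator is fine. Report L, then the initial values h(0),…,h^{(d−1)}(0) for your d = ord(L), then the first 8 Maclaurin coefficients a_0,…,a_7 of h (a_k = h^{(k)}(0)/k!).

f: a_k = 2, 6, 18, 54, 162, 486, 1458, 4374, …
g: a_k = 0, -6, 0, 18, 0, -486/5, 0, 4374/7, …
L₀ := lclm(L_f,L_g); ord L₀ ≤ 1+2.
Derive L from L₀ (diff closure).
L = (-18 + 216·x + 486·x^2) + (12 - 18·x + 108·x^2 + 486·x^3)·Dx + (-1 + 81·x^4)·Dx^2  (order 2).
h: a_k = 0, 36, 216, 648, 1944, 8748, 34992, 104976, …
ICs: h(0) = 0, h′(0) = 36.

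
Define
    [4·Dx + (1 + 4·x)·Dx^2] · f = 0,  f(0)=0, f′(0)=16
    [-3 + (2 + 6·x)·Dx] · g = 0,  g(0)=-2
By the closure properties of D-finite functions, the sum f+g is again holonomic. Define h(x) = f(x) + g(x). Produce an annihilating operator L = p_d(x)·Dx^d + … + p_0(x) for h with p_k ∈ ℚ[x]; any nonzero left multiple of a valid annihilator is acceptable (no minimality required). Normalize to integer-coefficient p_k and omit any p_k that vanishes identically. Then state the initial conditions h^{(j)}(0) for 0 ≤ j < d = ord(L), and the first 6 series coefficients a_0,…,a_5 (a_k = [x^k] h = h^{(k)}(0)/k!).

L = (84 + 144·x)·Dx + (101 + 552·x + 720·x^2)·Dx^2 + (10 + 94·x + 288·x^2 + 288·x^3)·Dx^3  (order 3).
h: a_k = -2, 13, -119/4, 1967/24, -15979/64, 515783/640, …
ICs: h(0) = -2, h′(0) = 13, h′′(0) = -119/2.

f: a_k = 0, 16, -32, 256/3, -256, 4096/5, …
g: a_k = -2, -3, 9/4, -27/8, 405/64, -1701/128, …
Weyl lclm of L_f,L_g ⇒ L₀ (ord ≤ 3).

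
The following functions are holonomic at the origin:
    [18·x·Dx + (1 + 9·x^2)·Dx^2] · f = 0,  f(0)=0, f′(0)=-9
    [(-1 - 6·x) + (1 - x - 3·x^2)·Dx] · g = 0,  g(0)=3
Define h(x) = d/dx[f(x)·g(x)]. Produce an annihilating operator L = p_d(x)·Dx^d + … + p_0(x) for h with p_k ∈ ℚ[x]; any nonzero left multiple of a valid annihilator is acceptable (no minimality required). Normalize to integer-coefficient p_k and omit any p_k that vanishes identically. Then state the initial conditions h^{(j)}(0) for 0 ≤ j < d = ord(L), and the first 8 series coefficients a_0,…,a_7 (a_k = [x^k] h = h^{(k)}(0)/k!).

f: a_k = 0, -9, 0, 27, 0, -729/5, 0, 6561/7, …
g: a_k = 3, 3, 12, 21, 57, 120, 291, 651, …
L₀ := L_f ⊗_s L_g (sym. prod.), ord ≤ 2.
Derive L from L₀ (diff closure).
L = (-6 + 1134·x^2 + 1944·x^3 + 8748·x^4) + (6 + 42·x + 54·x^2 + 270·x^3 + 1944·x^4 + 5832·x^5)·Dx + (-1 - 2·x - 30·x^2 + 18·x^3 - 108·x^4 + 324·x^5 + 729·x^6)·Dx^2  (order 2).
h: a_k = -27, -54, -81, -432, -3132, -28512/5, -621/5, -803304/35, …
ICs: h(0) = -27, h′(0) = -54.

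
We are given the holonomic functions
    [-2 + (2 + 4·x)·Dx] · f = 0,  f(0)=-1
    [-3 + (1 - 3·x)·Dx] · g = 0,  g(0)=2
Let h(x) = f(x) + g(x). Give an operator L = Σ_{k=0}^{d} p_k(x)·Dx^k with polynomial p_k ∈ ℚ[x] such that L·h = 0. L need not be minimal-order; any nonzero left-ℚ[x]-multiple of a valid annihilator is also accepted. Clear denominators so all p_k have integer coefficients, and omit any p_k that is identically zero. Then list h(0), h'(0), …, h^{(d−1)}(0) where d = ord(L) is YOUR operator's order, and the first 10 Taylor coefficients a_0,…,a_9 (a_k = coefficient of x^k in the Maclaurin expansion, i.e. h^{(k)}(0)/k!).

L = (21 + 27·x) + (-19 - 66·x - 81·x^2)·Dx + (2 + 7·x - 21·x^2 - 54·x^3)·Dx^2  (order 2).
h: a_k = 1, 5, 37/2, 107/2, 1301/8, 3881/8, 23349/16, 69951/16, 1680045/128, 5038133/128, …
ICs: h(0) = 1, h′(0) = 5.

f: a_k = -1, -1, 1/2, -1/2, 5/8, -7/8, 21/16, -33/16, 429/128, -715/128, …
g: a_k = 2, 6, 18, 54, 162, 486, 1458, 4374, 13122, 39366, …
L₀ := lclm(L_f,L_g); ord L₀ ≤ 1+1.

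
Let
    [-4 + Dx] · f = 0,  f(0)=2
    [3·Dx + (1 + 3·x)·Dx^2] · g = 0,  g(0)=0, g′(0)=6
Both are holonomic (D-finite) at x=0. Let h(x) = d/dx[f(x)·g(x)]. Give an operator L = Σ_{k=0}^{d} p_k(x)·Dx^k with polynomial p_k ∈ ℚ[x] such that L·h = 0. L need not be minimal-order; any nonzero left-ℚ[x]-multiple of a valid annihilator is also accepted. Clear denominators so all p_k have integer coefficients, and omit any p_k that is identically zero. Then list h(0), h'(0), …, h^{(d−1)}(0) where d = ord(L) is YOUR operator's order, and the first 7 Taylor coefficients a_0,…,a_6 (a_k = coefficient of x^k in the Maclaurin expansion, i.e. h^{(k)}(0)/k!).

L = (40 + 96·x + 576·x^2) + (-14 - 84·x - 288·x^2)·Dx + (1 + 15·x + 36·x^2)·Dx^2  (order 2).
h: a_k = 12, 60, 180, 188, 472, -372, 31036/15, …
ICs: h(0) = 12, h′(0) = 60.

f: a_k = 2, 8, 16, 64/3, 64/3, 256/15, 512/45, …
g: a_k = 0, 6, -9, 18, -81/2, 486/5, -243, …
L₀ := L_f ⊗_s L_g (sym. prod.), ord ≤ 2.
Differentiate: ansatz ord ≤ ord L₀ ⇒ L.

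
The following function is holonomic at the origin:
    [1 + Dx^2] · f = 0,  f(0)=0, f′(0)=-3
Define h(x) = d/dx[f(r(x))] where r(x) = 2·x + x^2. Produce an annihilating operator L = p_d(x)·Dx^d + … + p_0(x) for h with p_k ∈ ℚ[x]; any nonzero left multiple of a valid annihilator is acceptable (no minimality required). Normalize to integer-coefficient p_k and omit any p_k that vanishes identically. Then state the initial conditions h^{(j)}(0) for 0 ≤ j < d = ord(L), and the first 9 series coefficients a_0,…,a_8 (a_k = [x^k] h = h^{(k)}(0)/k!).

f: a_k = 0, -3, 0, 1/2, 0, -1/40, 0, 1/1680, 0, …
f∘r: x↦r, Dx↦Dx/r' in L_f ⇒ L₀.
Differentiate: ansatz ord ≤ ord L₀ ⇒ L.
L = (7 + 16·x + 24·x^2 + 16·x^3 + 4·x^4) + (-3 - 3·x)·Dx + (1 + 2·x + x^2)·Dx^2  (order 2).
h: a_k = -6, -6, 12, 24, 11, -9, -202/15, -88/15, 551/420, …
ICs: h(0) = -6, h′(0) = -6.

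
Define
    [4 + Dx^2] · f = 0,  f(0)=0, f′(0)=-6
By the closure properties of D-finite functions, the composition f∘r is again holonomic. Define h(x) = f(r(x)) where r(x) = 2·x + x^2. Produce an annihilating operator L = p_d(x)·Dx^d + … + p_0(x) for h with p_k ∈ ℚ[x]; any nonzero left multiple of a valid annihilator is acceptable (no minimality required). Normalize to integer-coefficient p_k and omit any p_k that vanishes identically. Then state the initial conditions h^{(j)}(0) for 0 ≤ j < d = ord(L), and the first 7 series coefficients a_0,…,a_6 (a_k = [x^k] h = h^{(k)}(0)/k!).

L = (16 + 48·x + 48·x^2 + 16·x^3) - Dx + (1 + x)·Dx^2  (order 2).
h: a_k = 0, -12, -6, 32, 48, -8/5, -60, …
ICs: h(0) = 0, h′(0) = -12.

f: a_k = 0, -6, 0, 4, 0, -4/5, 0, …
h₀=f(r): pull back L_f along r ⇒ L₀.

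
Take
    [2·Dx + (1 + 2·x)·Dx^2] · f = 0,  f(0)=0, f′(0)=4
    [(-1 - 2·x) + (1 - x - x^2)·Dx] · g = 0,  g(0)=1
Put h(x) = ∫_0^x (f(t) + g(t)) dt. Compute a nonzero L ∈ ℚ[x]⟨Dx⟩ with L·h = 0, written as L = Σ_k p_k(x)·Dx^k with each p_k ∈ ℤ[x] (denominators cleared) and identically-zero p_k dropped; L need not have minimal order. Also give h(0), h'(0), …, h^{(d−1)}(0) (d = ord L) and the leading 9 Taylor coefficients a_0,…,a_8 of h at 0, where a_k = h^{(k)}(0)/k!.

f: a_k = 0, 4, -4, 16/3, -8, 64/5, -64/3, 256/7, -64, …
g: a_k = 1, 1, 2, 3, 5, 8, 13, 21, 34, …
f+g: L₀ = lclm(L_f,L_g), ord ≤ 2+1.
Integrate: L := L₀·Dx.
L = (-34 - 92·x - 116·x^2 - 48·x^3 - 24·x^4)·Dx^2 + (-5 - 60·x - 170·x^2 - 180·x^3 - 100·x^4 - 40·x^5)·Dx^3 + (3 + 11·x + 5·x^2 - 20·x^3 - 30·x^4 - 24·x^5 - 8·x^6)·Dx^4  (order 4).
h: a_k = 0, 1, 5/2, -2/3, 25/12, -3/5, 52/15, -25/21, 403/56, …
ICs: h(0) = 0, h′(0) = 1, h′′(0) = 5, h′′′(0) = -4.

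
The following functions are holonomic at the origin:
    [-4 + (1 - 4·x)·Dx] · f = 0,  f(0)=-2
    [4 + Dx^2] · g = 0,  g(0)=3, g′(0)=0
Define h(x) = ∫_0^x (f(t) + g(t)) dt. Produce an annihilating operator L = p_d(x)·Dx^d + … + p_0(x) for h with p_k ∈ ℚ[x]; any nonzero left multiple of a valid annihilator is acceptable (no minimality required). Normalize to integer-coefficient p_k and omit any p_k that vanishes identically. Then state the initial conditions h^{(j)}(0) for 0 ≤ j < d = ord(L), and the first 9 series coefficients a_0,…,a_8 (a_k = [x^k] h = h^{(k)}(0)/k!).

L = (400 - 128·x + 256·x^2)·Dx + (-36 + 176·x - 192·x^2 + 256·x^3)·Dx^2 + (100 - 32·x + 64·x^2)·Dx^3 + (-9 + 44·x - 48·x^2 + 64·x^3)·Dx^4  (order 4).
h: a_k = 0, 1, -4, -38/3, -32, -102, -1024/3, -122884/105, -4096, …
ICs: h(0) = 0, h′(0) = 1, h′′(0) = -8, h′′′(0) = -76.

f: a_k = -2, -8, -32, -128, -512, -2048, -8192, -32768, -131072, …
g: a_k = 3, 0, -6, 0, 2, 0, -4/15, 0, 2/105, …
Weyl lclm of L_f,L_g ⇒ L₀ (ord ≤ 3).
h=∫h₀ ⇒ L = L₀·Dx.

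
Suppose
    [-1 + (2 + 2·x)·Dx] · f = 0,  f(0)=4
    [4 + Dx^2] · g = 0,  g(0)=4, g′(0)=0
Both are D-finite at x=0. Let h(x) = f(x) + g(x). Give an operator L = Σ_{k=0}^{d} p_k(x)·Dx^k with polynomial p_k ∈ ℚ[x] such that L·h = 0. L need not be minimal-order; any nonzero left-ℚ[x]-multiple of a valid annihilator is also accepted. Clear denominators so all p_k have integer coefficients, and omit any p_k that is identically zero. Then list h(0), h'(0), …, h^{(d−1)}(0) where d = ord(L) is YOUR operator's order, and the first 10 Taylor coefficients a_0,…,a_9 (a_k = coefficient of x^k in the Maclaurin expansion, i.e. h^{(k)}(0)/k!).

L = (-76 - 128·x - 64·x^2) + (120 + 376·x + 384·x^2 + 128·x^3)·Dx + (-19 - 32·x - 16·x^2)·Dx^2 + (30 + 94·x + 96·x^2 + 32·x^3)·Dx^3  (order 3).
h: a_k = 8, 2, -17/2, 1/4, 241/96, 7/64, -5041/11520, 33/512, -69599/2580480, 715/16384, …
ICs: h(0) = 8, h′(0) = 2, h′′(0) = -17.

f: a_k = 4, 2, -1/2, 1/4, -5/32, 7/64, -21/256, 33/512, -429/8192, 715/16384, …
g: a_k = 4, 0, -8, 0, 8/3, 0, -16/45, 0, 8/315, 0, …
Sum ⇒ L₀ = lclm(L_f,L_g) in ℚ(x)⟨Dx⟩.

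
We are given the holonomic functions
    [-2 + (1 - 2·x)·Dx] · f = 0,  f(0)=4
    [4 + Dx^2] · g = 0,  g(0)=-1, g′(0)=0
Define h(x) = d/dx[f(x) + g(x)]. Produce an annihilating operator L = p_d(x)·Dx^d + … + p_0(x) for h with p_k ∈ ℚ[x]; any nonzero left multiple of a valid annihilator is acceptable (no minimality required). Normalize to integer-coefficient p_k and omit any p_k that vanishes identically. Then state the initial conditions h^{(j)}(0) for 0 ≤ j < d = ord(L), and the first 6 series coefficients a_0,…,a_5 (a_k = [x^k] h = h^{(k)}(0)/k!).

L = (208 - 64·x + 64·x^2) + (-28 + 72·x - 48·x^2 + 32·x^3)·Dx + (52 - 16·x + 16·x^2)·Dx^2 + (-7 + 18·x - 12·x^2 + 8·x^3)·Dx^3  (order 3).
h: a_k = 8, 36, 96, 760/3, 640, 23048/15, …
ICs: h(0) = 8, h′(0) = 36, h′′(0) = 192.

f: a_k = 4, 8, 16, 32, 64, 128, …
g: a_k = -1, 0, 2, 0, -2/3, 0, …
Weyl lclm of L_f,L_g ⇒ L₀ (ord ≤ 3).
Differentiate: ansatz ord ≤ ord L₀ ⇒ L.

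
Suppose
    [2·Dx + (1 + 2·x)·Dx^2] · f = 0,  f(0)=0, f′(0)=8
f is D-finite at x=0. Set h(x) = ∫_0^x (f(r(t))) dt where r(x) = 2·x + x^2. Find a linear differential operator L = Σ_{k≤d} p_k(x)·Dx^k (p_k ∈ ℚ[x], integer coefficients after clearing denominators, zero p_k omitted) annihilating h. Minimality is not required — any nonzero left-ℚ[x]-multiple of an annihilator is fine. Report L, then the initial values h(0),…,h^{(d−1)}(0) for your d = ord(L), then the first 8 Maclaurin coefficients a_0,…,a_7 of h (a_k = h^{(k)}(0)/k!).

L = (3 + 4·x + 2·x^2)·Dx^2 + (1 + 5·x + 6·x^2 + 2·x^3)·Dx^3  (order 3).
h: a_k = 0, 0, 8, -8, 40/3, -136/5, 928/15, -1056/7, …
ICs: h(0) = 0, h′(0) = 0, h′′(0) = 16.

f: a_k = 0, 8, -8, 32/3, -16, 128/5, -128/3, 512/7, …
f∘r: x↦r, Dx↦Dx/r' in L_f ⇒ L₀.
h=∫₀ˣh₀: take L = L₀·Dx.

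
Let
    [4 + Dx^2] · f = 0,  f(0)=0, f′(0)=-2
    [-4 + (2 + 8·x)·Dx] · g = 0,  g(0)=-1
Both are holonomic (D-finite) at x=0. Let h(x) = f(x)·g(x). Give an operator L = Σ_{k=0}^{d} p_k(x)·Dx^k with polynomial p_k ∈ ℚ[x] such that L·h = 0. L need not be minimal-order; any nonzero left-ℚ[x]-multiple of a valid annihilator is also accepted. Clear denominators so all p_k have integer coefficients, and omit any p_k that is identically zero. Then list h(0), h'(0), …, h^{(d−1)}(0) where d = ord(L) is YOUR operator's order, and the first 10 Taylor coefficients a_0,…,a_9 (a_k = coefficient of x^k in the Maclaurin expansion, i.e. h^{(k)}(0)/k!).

f: a_k = 0, -2, 0, 4/3, 0, -4/15, 0, 8/315, 0, -4/2835, …
g: a_k = -1, -2, 2, -4, 10, -28, 84, -264, 858, -2860, …
h₀=f·g: eliminate ⇒ L₀, order ≤ 2·1.
L = (16 + 32·x + 64·x^2) + (-4 - 16·x)·Dx + (1 + 8·x + 16·x^2)·Dx^2  (order 2).
h: a_k = 0, 2, 4, -16/3, 16/3, -256/15, 256/5, -48896/315, 30976/63, -4554752/2835, …
ICs: h(0) = 0, h′(0) = 2.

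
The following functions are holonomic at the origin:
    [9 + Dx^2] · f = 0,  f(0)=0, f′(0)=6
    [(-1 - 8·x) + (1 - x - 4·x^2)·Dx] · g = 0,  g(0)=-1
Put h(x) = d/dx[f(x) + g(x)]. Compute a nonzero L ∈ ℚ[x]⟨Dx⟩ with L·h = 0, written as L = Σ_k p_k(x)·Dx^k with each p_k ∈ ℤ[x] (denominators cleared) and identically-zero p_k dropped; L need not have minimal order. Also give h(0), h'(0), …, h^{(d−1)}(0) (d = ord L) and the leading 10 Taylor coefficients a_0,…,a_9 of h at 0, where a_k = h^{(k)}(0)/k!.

f: a_k = 0, 6, 0, -9, 0, 81/20, 0, -243/280, 0, 243/2240, …
g: a_k = -1, -1, -5, -9, -29, -65, -181, -441, -1165, -2929, …
f+g: L₀ = lclm(L_f,L_g), ord ≤ 2+1.
Differentiate: ansatz ord ≤ ord L₀ ⇒ L.
L = (2358 + 13068·x + 57006·x^2 + 38520·x^3 + 83520·x^4 + 31104·x^5 + 41472·x^6) + (-189 - 1413·x + 1251·x^2 + 4203·x^3 + 5580·x^4 + 11952·x^5 + 12096·x^6 + 13824·x^7)·Dx + (262 + 1452·x + 6334·x^2 + 4280·x^3 + 9280·x^4 + 3456·x^5 + 4608·x^6)·Dx^2 + (-21 - 157·x + 139·x^2 + 467·x^3 + 620·x^4 + 1328·x^5 + 1344·x^6 + 1536·x^7)·Dx^3  (order 3).
h: a_k = 5, -10, -54, -116, -1219/4, -1086, -123723/40, -9320, -59046453/2240, -75890, …
ICs: h(0) = 5, h′(0) = -10, h′′(0) = -108.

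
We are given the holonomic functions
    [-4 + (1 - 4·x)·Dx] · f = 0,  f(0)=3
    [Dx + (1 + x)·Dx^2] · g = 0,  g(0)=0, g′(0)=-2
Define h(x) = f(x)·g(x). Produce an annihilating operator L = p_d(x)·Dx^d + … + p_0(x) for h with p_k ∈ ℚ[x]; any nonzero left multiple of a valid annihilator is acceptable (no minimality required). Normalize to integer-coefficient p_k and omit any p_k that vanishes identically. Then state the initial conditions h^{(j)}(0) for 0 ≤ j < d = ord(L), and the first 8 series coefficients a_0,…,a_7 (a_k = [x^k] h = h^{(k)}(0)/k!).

f: a_k = 3, 12, 48, 192, 768, 3072, 12288, 49152, …
g: a_k = 0, -2, 1, -2/3, 1/2, -2/5, 1/3, -2/7, …
f·g: L₀ = L_f ⊗_s L_g, ord ≤ 1·2.
L = 4 + (7 + 12·x)·Dx + (-1 + 3·x + 4·x^2)·Dx^2  (order 2).
h: a_k = 0, -6, -21, -86, -685/2, -6856/5, -27419/5, -767762/35, …
ICs: h(0) = 0, h′(0) = -6.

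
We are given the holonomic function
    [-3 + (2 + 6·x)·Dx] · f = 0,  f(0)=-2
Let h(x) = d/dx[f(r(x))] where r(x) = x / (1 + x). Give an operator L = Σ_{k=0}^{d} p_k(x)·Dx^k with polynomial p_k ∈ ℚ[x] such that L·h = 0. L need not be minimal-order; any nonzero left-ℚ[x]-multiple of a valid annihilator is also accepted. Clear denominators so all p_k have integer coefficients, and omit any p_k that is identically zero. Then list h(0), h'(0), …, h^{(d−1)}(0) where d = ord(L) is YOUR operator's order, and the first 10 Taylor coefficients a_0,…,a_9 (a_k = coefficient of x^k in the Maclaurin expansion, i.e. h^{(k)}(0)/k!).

f: a_k = -2, -3, 9/4, -27/8, 405/64, -1701/128, 15309/512, -72171/1024, 2814669/16384, -14073345/32768, …
h₀=f(r): pull back L_f along r ⇒ L₀.
h₀' ⇒ L via d/dx closure of L₀.
L = (-7 - 16·x) + (-2 - 10·x - 8·x^2)·Dx  (order 1).
h: a_k = -3, 21/2, -261/8, 1677/16, -45345/128, 318915/256, -4608345/1024, 33903165/2048, -2020675545/32768, 15193591815/65536, …
ICs: h(0) = -3.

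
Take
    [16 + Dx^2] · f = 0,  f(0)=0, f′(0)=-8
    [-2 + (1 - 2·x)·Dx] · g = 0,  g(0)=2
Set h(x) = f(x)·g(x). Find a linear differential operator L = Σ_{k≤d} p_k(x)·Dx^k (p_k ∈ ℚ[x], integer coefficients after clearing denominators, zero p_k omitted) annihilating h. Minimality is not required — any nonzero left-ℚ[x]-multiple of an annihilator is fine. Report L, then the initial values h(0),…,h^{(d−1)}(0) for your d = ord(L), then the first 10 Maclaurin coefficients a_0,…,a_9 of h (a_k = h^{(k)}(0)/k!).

f: a_k = 0, -8, 0, 64/3, 0, -256/15, 0, 2048/315, 0, -4096/2835, …
g: a_k = 2, 4, 8, 16, 32, 64, 128, 256, 512, 1024, …
h₀=f·g: eliminate ⇒ L₀, order ≤ 2·1.
L = (-16 + 32·x) + 4·Dx + (-1 + 2·x)·Dx^2  (order 2).
h: a_k = 0, -16, -32, -64/3, -128/3, -1792/15, -3584/15, -146432/315, -292864/315, -5279744/2835, …
ICs: h(0) = 0, h′(0) = -16.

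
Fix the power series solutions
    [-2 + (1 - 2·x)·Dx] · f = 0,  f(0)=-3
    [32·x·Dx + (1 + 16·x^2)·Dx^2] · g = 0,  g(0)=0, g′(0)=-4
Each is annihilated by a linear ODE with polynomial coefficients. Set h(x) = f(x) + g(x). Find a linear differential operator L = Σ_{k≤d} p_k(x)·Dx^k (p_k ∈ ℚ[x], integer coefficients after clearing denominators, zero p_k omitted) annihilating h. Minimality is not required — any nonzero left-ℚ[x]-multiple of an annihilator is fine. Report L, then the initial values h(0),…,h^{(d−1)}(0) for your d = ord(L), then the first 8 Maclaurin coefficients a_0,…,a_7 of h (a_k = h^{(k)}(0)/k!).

f: a_k = -3, -6, -12, -24, -48, -96, -192, -384, …
g: a_k = 0, -4, 0, 64/3, 0, -1024/5, 0, 16384/7, …
Sum ⇒ L₀ = lclm(L_f,L_g) in ℚ(x)⟨Dx⟩.
L = (-32 + 256·x + 1536·x^2)·Dx + (14 - 32·x - 160·x^2 + 1536·x^3)·Dx^2 + (-1 - 6·x - 96·x^3 + 256·x^4)·Dx^3  (order 3).
h: a_k = -3, -10, -12, -8/3, -48, -1504/5, -192, 13696/7, …
ICs: h(0) = -3, h′(0) = -10, h′′(0) = -24.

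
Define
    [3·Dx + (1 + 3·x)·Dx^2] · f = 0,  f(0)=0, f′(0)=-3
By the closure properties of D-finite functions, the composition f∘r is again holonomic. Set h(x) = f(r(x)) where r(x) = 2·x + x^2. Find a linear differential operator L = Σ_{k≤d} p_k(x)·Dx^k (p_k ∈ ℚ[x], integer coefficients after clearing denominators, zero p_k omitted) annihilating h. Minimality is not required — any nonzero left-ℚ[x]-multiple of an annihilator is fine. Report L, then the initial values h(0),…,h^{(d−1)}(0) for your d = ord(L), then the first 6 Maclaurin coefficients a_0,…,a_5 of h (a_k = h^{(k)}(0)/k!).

L = (5 + 6·x + 3·x^2)·Dx + (1 + 7·x + 9·x^2 + 3·x^3)·Dx^2  (order 2).
h: a_k = 0, -6, 15, -54, 441/2, -4806/5, …
ICs: h(0) = 0, h′(0) = -6.

f: a_k = 0, -3, 9/2, -9, 81/4, -243/5, …
Substitute x→r, Dx→(1/r')Dx; clear ⇒ L₀.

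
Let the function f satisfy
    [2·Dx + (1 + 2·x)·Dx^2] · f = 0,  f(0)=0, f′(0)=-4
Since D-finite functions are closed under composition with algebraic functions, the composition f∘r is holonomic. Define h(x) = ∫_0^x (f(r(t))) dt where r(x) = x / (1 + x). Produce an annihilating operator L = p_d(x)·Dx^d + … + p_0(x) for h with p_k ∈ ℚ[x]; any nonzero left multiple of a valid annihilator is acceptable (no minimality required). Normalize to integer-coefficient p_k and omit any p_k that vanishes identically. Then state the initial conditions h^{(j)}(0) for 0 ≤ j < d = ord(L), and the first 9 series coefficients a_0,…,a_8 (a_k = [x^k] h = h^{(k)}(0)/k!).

f: a_k = 0, -4, 4, -16/3, 8, -64/5, 64/3, -256/7, 64, …
L₀ from L_f via x↦r, Dx↦r'^{-1}Dx.
Integrate: L := L₀·Dx.
L = (4 + 6·x)·Dx^2 + (1 + 4·x + 3·x^2)·Dx^3  (order 3).
h: a_k = 0, 0, -2, 8/3, -13/3, 8, -242/15, 104/3, -1093/14, …
ICs: h(0) = 0, h′(0) = 0, h′′(0) = -4.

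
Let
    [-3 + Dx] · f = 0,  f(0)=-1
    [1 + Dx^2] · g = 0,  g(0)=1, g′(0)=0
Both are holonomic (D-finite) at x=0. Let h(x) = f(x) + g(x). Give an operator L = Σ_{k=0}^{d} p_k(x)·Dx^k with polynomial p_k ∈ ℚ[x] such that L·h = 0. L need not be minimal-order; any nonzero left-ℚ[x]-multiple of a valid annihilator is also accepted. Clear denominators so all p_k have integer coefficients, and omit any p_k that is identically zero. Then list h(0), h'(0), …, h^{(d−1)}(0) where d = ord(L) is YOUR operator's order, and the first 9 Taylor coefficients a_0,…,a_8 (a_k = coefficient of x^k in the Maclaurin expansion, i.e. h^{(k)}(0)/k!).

f: a_k = -1, -3, -9/2, -9/2, -27/8, -81/40, -81/80, -243/560, -729/4480, …
g: a_k = 1, 0, -1/2, 0, 1/24, 0, -1/720, 0, 1/40320, …
Weyl lclm of L_f,L_g ⇒ L₀ (ord ≤ 3).
L = -3 + Dx - 3·Dx^2 + Dx^3  (order 3).
h: a_k = 0, -3, -5, -9/2, -10/3, -81/40, -73/72, -243/560, -41/252, …
ICs: h(0) = 0, h′(0) = -3, h′′(0) = -10.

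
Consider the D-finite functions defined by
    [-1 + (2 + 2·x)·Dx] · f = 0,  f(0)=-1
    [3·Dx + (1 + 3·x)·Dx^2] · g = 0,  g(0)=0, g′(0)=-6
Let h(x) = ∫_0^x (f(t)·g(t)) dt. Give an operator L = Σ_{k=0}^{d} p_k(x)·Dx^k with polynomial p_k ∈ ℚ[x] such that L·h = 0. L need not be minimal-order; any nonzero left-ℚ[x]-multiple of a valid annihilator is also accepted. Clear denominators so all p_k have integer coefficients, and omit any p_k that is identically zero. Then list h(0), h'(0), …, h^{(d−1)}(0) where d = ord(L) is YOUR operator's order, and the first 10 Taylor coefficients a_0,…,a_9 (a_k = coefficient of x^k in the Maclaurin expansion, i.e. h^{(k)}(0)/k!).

f: a_k = -1, -1/2, 1/8, -1/16, 5/128, -7/256, 21/1024, -33/2048, 429/32768, -715/65536, …
g: a_k = 0, -6, 9, -18, 81/2, -486/5, 243, -4374/7, 6561/4, -4374, …
Product ⇒ symmetric product L₀, ord ≤ 2.
Integrate: L := L₀·Dx.
L = (-3 + 3·x)·Dx + (8 + 8·x)·Dx^2 + (4 + 20·x + 28·x^2 + 12·x^3)·Dx^3  (order 3).
h: a_k = 0, 0, 3, -2, 51/16, -6, 7883/640, -60063/2240, 8737857/143360, -1283287/8960, …
ICs: h(0) = 0, h′(0) = 0, h′′(0) = 6.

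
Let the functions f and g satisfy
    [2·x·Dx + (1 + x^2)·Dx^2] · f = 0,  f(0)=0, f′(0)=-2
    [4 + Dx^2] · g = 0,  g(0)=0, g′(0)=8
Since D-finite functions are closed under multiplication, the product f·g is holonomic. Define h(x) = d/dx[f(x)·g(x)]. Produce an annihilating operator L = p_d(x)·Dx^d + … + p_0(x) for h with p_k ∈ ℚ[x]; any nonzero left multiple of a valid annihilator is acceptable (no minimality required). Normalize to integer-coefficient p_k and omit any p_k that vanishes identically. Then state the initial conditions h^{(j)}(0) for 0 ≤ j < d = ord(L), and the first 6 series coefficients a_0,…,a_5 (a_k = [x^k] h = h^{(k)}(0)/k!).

L = (512 + 1824·x^2 + 2768·x^4 + 1920·x^6 + 912·x^8 + 320·x^10 + 64·x^12) + (248·x + 944·x^3 + 1240·x^5 + 800·x^7 + 320·x^9 + 64·x^11)·Dx + (168 + 652·x^2 + 1080·x^4 + 892·x^6 + 488·x^8 + 176·x^10 + 32·x^12)·Dx^2 + (62·x + 236·x^3 + 310·x^5 + 200·x^7 + 80·x^9 + 16·x^11)·Dx^3 + (10 + 49·x^2 + 97·x^4 + 103·x^6 + 65·x^8 + 24·x^10 + 4·x^12)·Dx^4  (order 4).
h: a_k = 0, -32, 0, 64, 0, -160/3, …
ICs: h(0) = 0, h′(0) = -32, h′′(0) = 0, h′′′(0) = 384.

f: a_k = 0, -2, 0, 2/3, 0, -2/5, …
g: a_k = 0, 8, 0, -16/3, 0, 16/15, …
f·g: L₀ = L_f ⊗_s L_g, ord ≤ 2·2.
Differentiate: ansatz ord ≤ ord L₀ ⇒ L.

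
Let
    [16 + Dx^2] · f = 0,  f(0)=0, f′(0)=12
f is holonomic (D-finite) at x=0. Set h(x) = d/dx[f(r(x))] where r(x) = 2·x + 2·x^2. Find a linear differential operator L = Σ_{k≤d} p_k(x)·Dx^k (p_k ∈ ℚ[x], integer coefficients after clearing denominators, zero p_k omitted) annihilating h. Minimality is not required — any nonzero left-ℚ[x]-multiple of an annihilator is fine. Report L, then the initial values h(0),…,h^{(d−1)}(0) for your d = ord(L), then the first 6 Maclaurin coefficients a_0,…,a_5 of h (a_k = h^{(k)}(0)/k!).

L = (76 + 512·x + 1536·x^2 + 2048·x^3 + 1024·x^4) + (-6 - 12·x)·Dx + (1 + 4·x + 4·x^2)·Dx^2  (order 2).
h: a_k = 24, 48, -768, -3072, 256, 23040, …
ICs: h(0) = 24, h′(0) = 48.

f: a_k = 0, 12, 0, -32, 0, 128/5, …
Substitute x→r, Dx→(1/r')Dx; clear ⇒ L₀.
h=h₀': d/dx-closure on L₀ ⇒ L.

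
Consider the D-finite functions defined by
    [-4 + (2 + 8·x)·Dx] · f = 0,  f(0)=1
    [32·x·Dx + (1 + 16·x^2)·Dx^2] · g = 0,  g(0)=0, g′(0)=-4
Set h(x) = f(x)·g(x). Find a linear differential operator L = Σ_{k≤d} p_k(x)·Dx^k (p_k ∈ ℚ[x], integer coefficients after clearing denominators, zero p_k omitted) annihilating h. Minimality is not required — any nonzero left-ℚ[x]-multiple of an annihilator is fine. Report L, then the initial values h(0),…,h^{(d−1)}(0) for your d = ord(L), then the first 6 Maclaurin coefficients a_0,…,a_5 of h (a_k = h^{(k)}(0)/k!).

f: a_k = 1, 2, -2, 4, -10, 28, …
g: a_k = 0, -4, 0, 64/3, 0, -1024/5, …
L₀ := L_f ⊗_s L_g (sym. prod.), ord ≤ 2.
L = (12 - 64·x - 64·x^2) + (-4 + 16·x + 192·x^2 + 256·x^3)·Dx + (1 + 8·x + 32·x^2 + 128·x^3 + 256·x^4)·Dx^2  (order 2).
h: a_k = 0, -4, -8, 88/3, 80/3, -3112/15, …
ICs: h(0) = 0, h′(0) = -4.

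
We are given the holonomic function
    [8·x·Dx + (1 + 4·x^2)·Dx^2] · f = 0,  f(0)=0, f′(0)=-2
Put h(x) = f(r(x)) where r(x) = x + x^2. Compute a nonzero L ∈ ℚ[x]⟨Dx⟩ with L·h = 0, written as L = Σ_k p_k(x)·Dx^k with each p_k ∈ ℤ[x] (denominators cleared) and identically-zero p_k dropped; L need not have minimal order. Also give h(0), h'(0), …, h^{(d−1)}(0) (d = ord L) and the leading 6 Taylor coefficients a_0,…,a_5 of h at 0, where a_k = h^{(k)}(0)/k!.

f: a_k = 0, -2, 0, 8/3, 0, -32/5, …
f∘r: x↦r, Dx↦Dx/r' in L_f ⇒ L₀.
L = (-2 + 8·x + 32·x^2 + 48·x^3 + 24·x^4)·Dx + (1 + 2·x + 4·x^2 + 16·x^3 + 20·x^4 + 8·x^5)·Dx^2  (order 2).
h: a_k = 0, -2, -2, 8/3, 8, 8/5, …
ICs: h(0) = 0, h′(0) = -2.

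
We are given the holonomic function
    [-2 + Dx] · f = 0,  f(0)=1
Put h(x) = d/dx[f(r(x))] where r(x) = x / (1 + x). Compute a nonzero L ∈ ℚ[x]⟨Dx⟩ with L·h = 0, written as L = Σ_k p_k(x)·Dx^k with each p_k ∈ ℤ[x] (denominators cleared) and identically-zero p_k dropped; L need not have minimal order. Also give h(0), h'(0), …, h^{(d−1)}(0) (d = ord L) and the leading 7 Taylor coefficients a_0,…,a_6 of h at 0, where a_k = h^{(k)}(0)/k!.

L = -2·x + (-1 - 2·x - x^2)·Dx  (order 1).
h: a_k = 2, 0, -2, 8/3, -2, 8/15, 10/9, …
ICs: h(0) = 2.

f: a_k = 1, 2, 2, 4/3, 2/3, 4/15, 4/45, …
f∘r: x↦r, Dx↦Dx/r' in L_f ⇒ L₀.
h₀' ⇒ L via d/dx closure of L₀.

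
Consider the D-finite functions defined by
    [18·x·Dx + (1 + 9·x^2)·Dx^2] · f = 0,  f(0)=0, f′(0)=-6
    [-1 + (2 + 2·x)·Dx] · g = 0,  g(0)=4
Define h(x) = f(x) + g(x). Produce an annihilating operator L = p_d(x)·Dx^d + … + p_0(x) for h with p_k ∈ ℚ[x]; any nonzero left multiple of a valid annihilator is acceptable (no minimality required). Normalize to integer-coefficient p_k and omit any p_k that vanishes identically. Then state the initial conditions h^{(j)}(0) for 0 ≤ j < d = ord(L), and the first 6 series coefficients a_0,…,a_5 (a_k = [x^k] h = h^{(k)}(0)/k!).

L = (-36 - 90·x + 972·x^2 + 486·x^3)·Dx + (-75 - 144·x + 1818·x^2 + 3888·x^3 + 1701·x^4)·Dx^2 + (-2 + 70·x + 108·x^2 + 684·x^3 + 1134·x^4 + 486·x^5)·Dx^3  (order 3).
h: a_k = 4, -4, -1/2, 73/4, -5/32, -31069/320, …
ICs: h(0) = 4, h′(0) = -4, h′′(0) = -1.

f: a_k = 0, -6, 0, 18, 0, -486/5, …
g: a_k = 4, 2, -1/2, 1/4, -5/32, 7/64, …
L₀ := lclm(L_f,L_g); ord L₀ ≤ 2+1.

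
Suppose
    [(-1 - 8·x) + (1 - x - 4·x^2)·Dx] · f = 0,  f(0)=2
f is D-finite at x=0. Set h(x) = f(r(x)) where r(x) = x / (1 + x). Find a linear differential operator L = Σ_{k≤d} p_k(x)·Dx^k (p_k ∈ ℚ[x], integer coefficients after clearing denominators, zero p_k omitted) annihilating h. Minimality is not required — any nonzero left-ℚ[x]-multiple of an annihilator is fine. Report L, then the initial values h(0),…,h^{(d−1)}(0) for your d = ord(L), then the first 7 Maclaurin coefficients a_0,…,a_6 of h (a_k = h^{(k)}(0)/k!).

L = (1 + 9·x) + (-1 - 2·x + 3·x^2 + 4·x^3)·Dx  (order 1).
h: a_k = 2, 2, 8, 0, 32, -32, 160, …
ICs: h(0) = 2.

f: a_k = 2, 2, 10, 18, 58, 130, 362, …
Substitute x→r, Dx→(1/r')Dx; clear ⇒ L₀.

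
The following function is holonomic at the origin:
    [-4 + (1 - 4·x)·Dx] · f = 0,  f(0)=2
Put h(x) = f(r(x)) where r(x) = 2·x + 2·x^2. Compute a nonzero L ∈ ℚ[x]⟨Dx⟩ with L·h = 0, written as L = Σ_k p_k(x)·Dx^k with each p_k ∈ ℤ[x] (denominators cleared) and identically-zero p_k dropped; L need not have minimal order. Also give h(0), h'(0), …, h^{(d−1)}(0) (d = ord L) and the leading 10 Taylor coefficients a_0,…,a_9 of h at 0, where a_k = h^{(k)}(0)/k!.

f: a_k = 2, 8, 32, 128, 512, 2048, 8192, 32768, 131072, 524288, …
Change of var in L_f (x↦r) gives L₀.
L = (8 + 16·x) + (-1 + 8·x + 8·x^2)·Dx  (order 1).
h: a_k = 2, 16, 144, 1280, 11392, 101376, 902144, 8028160, 71442432, 635764736, …
ICs: h(0) = 2.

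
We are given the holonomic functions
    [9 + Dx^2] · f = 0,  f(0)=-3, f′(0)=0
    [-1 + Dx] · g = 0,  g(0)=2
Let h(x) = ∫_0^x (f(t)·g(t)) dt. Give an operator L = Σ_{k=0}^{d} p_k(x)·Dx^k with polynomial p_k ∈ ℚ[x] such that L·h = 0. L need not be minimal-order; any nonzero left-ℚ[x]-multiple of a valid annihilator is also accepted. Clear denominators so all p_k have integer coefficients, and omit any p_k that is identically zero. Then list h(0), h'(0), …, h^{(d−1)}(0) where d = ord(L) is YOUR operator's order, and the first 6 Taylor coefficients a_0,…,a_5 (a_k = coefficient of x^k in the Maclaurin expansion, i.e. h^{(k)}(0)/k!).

f: a_k = -3, 0, 27/2, 0, -81/8, 0, …
g: a_k = 2, 2, 1, 1/3, 1/12, 1/60, …
Sym-product of L_f,L_g gives L₀ (≤ ord 2).
∫: right-multiply L₀ by Dx.
L = 10·Dx - 2·Dx^2 + Dx^3  (order 3).
h: a_k = 0, -6, -3, 8, 13/2, -7/5, …
ICs: h(0) = 0, h′(0) = -6, h′′(0) = -6.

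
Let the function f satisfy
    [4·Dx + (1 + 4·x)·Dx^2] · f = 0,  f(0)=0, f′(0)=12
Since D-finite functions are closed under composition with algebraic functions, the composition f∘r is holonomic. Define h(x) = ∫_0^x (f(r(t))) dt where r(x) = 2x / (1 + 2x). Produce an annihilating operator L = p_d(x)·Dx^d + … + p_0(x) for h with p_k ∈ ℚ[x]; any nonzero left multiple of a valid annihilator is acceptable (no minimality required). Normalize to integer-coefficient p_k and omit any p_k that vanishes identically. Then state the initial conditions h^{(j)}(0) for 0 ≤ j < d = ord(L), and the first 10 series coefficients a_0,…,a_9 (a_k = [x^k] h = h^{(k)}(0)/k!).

L = (12 + 40·x)·Dx^2 + (1 + 12·x + 20·x^2)·Dx^3  (order 3).
h: a_k = 0, 0, 12, -48, 248, -7488/5, 49984/5, -71424, 3749952/7, -4166656, …
ICs: h(0) = 0, h′(0) = 0, h′′(0) = 24.

f: a_k = 0, 12, -24, 64, -192, 3072/5, -2048, 49152/7, -24576, 262144/3, …
L₀ from L_f via x↦r, Dx↦r'^{-1}Dx.
Integrate: L := L₀·Dx.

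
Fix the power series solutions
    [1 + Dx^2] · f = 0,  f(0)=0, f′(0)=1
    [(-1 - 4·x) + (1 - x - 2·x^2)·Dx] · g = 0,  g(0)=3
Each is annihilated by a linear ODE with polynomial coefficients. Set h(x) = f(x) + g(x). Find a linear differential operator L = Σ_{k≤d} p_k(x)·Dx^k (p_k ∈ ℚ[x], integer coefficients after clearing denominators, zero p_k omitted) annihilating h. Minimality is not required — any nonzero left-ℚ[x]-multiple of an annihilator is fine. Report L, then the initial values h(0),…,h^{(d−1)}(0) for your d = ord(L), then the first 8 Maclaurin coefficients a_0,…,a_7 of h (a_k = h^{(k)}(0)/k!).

L = (-31 - 146·x - 133·x^2 - 184·x^3 - 20·x^4 - 16·x^5) + (7 + 3·x - 3·x^2 - 37·x^3 - 42·x^4 - 12·x^5 - 8·x^6)·Dx + (-31 - 146·x - 133·x^2 - 184·x^3 - 20·x^4 - 16·x^5)·Dx^2 + (7 + 3·x - 3·x^2 - 37·x^3 - 42·x^4 - 12·x^5 - 8·x^6)·Dx^3  (order 3).
h: a_k = 3, 4, 9, 89/6, 33, 7561/120, 129, 1285199/5040, …
ICs: h(0) = 3, h′(0) = 4, h′′(0) = 18.

f: a_k = 0, 1, 0, -1/6, 0, 1/120, 0, -1/5040, …
g: a_k = 3, 3, 9, 15, 33, 63, 129, 255, …
f+g: L₀ = lclm(L_f,L_g), ord ≤ 2+1.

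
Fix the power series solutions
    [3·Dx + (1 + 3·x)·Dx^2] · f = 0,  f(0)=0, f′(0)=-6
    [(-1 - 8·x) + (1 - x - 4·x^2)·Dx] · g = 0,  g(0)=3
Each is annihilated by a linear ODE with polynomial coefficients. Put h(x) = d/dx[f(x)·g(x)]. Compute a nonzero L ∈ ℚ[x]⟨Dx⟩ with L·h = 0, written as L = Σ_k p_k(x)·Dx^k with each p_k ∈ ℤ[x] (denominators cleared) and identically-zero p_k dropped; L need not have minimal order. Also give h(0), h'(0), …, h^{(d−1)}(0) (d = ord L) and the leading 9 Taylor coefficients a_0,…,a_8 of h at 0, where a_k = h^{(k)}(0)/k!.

f: a_k = 0, -6, 9, -18, 81/2, -486/5, 243, -4374/7, 6561/4, …
g: a_k = 3, 3, 15, 27, 87, 195, 543, 1323, 3495, …
Product ⇒ symmetric product L₀, ord ≤ 2.
h₀' ⇒ L via d/dx closure of L₀.
L = (444 + 2376·x + 5184·x^2) + (15 + 381·x + 2592·x^2 + 4032·x^3)·Dx + (-11 - 70·x - 19·x^2 + 468·x^3 + 576·x^4)·Dx^2  (order 2).
h: a_k = -18, 18, -351, 162, -7191/2, 5157/5, -64107/2, 288198/35, -38315349/140, …
ICs: h(0) = -18, h′(0) = 18.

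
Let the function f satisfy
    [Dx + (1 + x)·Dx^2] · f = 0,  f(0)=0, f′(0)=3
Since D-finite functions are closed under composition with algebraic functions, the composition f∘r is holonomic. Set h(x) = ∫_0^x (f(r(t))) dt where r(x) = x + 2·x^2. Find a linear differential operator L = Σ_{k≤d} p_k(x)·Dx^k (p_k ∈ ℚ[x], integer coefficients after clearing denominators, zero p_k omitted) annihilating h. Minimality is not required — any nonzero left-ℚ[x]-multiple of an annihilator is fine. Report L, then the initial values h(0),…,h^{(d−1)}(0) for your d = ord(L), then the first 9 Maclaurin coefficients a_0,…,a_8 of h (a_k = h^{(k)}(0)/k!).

L = (-3 + 4·x + 8·x^2)·Dx^2 + (1 + 5·x + 6·x^2 + 8·x^3)·Dx^3  (order 3).
h: a_k = 0, 0, 3/2, 3/2, -5/4, -3/20, 11/10, -9/14, -39/56, …
ICs: h(0) = 0, h′(0) = 0, h′′(0) = 3.

f: a_k = 0, 3, -3/2, 1, -3/4, 3/5, -1/2, 3/7, -3/8, …
Substitute x→r, Dx→(1/r')Dx; clear ⇒ L₀.
Integrate: L := L₀·Dx.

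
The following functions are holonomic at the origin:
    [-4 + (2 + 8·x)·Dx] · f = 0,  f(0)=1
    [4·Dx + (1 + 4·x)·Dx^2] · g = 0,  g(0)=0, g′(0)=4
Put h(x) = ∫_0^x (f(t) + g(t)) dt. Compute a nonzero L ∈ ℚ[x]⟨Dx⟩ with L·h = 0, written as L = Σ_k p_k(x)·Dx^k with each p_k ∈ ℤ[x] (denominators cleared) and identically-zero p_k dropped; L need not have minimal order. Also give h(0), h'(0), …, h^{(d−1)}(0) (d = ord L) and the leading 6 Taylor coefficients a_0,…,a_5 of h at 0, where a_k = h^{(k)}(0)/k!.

f: a_k = 1, 2, -2, 4, -10, 28, …
g: a_k = 0, 4, -8, 64/3, -64, 1024/5, …
h₀=f+g: left-lcm gives L₀, ord ≤ 3.
Integrate: L := L₀·Dx.
L = 8·Dx^2 + (10 + 40·x)·Dx^3 + (1 + 8·x + 16·x^2)·Dx^4  (order 4).
h: a_k = 0, 1, 3, -10/3, 19/3, -74/5, …
ICs: h(0) = 0, h′(0) = 1, h′′(0) = 6, h′′′(0) = -20.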